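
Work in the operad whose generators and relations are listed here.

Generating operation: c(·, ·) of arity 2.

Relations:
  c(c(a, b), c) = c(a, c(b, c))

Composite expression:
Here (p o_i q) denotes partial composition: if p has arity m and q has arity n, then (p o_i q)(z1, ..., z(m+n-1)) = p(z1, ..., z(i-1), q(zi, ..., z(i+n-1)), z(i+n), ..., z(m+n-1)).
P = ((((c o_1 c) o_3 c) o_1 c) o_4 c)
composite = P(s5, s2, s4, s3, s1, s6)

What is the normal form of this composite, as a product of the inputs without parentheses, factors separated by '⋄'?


s5 ⋄ s2 ⋄ s4 ⋄ s3 ⋄ s1 ⋄ s6

The c-tree's shape is irrelevant; the s-reading-order decides.
c(s5, s2) flattens to s5 ⋄ s2
c(c(s5, s2), s4) flattens to s5 ⋄ s2 ⋄ s4
c(s3, s1) flattens to s3 ⋄ s1
c(c(s3, s1), s6) flattens to s3 ⋄ s1 ⋄ s6
c(c(c(s5, s2), s4), c(c(s3, s1), s6)) flattens to s5 ⋄ s2 ⋄ s4 ⋄ s3 ⋄ s1 ⋄ s6


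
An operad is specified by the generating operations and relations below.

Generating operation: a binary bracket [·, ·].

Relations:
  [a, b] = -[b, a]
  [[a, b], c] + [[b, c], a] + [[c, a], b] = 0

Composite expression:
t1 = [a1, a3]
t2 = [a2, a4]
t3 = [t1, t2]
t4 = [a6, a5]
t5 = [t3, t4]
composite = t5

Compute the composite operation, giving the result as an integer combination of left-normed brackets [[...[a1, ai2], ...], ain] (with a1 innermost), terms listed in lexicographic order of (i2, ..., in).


-[[[[[a1, a3], a2], a4], a5], a6] + [[[[[a1, a3], a2], a4], a6], a5] + [[[[[a1, a3], a4], a2], a5], a6] - [[[[[a1, a3], a4], a2], a6], a5]


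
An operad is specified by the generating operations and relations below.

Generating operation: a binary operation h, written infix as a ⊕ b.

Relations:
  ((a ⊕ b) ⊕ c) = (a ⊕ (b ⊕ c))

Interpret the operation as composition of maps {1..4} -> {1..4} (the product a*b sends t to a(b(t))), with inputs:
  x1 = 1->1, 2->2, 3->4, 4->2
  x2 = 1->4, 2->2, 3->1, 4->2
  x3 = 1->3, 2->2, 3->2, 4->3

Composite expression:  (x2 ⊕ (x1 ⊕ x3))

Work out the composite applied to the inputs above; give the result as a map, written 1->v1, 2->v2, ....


1->2, 2->2, 3->2, 4->2

(x1 ⊕ x3) = 1->4, 2->2, 3->2, 4->4
(x2 ⊕ (x1 ⊕ x3)) = 1->2, 2->2, 3->2, 4->2


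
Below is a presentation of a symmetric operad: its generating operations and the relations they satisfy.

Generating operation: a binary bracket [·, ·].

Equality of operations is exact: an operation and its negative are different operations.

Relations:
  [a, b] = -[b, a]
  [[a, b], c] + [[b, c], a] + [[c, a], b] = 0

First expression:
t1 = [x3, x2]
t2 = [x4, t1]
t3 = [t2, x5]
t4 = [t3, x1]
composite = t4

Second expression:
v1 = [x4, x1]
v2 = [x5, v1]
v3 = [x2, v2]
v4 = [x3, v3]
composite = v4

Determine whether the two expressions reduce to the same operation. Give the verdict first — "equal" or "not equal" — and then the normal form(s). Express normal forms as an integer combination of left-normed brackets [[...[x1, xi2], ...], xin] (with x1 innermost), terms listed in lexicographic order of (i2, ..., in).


not equal — first -[[[[x1, x2], x3], x4], x5] + [[[[x1, x3], x2], x4], x5] + [[[[x1, x4], x2], x3], x5] - [[[[x1, x4], x3], x2], x5] + [[[[x1, x5], x2], x3], x4] - [[[[x1, x5], x3], x2], x4] - [[[[x1, x5], x4], x2], x3] + [[[[x1, x5], x4], x3], x2], second [[[[x1, x4], x5], x2], x3]

The first expression, normalized: -[[[[x1, x2], x3], x4], x5] + [[[[x1, x3], x2], x4], x5] + [[[[x1, x4], x2], x3], x5] - [[[[x1, x4], x3], x2], x5] + [[[[x1, x5], x2], x3], x4] - [[[[x1, x5], x3], x2], x4] - [[[[x1, x5], x4], x2], x3] + [[[[x1, x5], x4], x3], x2]
The second expression, normalized: [[[[x1, x4], x5], x2], x3]
No match — not equal.


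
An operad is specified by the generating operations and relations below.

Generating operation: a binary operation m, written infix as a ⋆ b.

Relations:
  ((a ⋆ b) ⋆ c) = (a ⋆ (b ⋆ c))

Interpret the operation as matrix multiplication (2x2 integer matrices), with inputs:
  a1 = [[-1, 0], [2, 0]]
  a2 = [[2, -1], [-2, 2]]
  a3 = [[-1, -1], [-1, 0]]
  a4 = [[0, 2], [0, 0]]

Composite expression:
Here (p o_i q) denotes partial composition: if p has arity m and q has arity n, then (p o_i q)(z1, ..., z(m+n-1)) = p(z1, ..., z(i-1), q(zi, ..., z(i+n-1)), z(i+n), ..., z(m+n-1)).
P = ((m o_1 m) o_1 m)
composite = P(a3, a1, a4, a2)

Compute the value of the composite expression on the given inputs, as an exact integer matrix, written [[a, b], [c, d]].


[[4, -4], [-4, 4]]

(a3 ⋆ a1) = [[-1, 0], [1, 0]]
((a3 ⋆ a1) ⋆ a4) = [[0, -2], [0, 2]]
(((a3 ⋆ a1) ⋆ a4) ⋆ a2) = [[4, -4], [-4, 4]]


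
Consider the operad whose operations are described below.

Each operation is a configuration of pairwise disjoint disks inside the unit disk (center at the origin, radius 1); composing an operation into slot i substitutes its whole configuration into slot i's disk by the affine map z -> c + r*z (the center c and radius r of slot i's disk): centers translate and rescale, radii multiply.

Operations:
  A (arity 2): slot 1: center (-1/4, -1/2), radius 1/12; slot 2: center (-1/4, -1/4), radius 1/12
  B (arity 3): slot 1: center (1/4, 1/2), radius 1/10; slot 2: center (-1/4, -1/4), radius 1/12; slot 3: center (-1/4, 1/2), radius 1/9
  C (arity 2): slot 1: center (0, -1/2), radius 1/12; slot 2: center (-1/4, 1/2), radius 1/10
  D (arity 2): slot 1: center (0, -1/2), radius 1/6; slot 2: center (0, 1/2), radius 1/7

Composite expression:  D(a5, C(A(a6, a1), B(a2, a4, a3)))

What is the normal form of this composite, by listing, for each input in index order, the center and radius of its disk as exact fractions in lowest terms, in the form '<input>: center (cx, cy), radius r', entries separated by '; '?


a1: center (-1/336, 143/336), radius 1/1008; a2: center (-9/280, 81/140), radius 1/700; a3: center (-11/280, 81/140), radius 1/630; a4: center (-11/280, 159/280), radius 1/840; a5: center (0, -1/2), radius 1/6; a6: center (-1/336, 71/168), radius 1/1008

Only the slot chain above each a matters under D; compose those maps.
input a5: applying the 1 nested substitution gives center (0, -1/2), radius 1/6
input a6: applying the 3 nested substitutions gives center (-1/336, 71/168), radius 1/1008
input a1: applying the 3 nested substitutions gives center (-1/336, 143/336), radius 1/1008
input a2: applying the 3 nested substitutions gives center (-9/280, 81/140), radius 1/700
input a4: applying the 3 nested substitutions gives center (-11/280, 159/280), radius 1/840
input a3: applying the 3 nested substitutions gives center (-11/280, 81/140), radius 1/630


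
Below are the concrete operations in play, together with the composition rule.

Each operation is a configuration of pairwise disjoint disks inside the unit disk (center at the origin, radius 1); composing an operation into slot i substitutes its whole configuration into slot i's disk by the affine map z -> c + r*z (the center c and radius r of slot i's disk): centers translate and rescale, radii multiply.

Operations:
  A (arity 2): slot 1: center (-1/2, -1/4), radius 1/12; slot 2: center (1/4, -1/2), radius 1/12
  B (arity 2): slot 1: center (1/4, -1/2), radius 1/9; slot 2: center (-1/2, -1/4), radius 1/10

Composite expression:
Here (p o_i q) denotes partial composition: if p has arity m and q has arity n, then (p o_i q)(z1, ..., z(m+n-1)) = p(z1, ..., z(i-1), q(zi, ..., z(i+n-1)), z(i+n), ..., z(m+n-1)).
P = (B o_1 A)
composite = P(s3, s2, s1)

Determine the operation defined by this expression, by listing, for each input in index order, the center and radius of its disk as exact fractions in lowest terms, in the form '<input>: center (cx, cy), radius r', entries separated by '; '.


s1: center (-1/2, -1/4), radius 1/10; s2: center (5/18, -5/9), radius 1/108; s3: center (7/36, -19/36), radius 1/108


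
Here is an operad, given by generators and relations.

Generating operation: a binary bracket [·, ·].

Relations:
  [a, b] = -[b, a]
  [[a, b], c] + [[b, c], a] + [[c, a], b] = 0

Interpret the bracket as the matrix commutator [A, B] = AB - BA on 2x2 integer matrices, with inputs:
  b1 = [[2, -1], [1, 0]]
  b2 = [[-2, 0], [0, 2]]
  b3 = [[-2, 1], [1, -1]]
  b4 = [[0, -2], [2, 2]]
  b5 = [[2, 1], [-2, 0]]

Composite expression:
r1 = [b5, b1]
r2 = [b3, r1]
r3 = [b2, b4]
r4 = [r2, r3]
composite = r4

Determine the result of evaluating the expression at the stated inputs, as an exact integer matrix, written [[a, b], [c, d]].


[[112, -32], [32, -112]]

[b5, b1] = [[-1, -4], [-6, 1]]
[b3, [b5, b1]] = [[-2, 6], [-8, 2]]
[b2, b4] = [[0, 8], [8, 0]]
[[b3, [b5, b1]], [b2, b4]] = [[112, -32], [32, -112]]


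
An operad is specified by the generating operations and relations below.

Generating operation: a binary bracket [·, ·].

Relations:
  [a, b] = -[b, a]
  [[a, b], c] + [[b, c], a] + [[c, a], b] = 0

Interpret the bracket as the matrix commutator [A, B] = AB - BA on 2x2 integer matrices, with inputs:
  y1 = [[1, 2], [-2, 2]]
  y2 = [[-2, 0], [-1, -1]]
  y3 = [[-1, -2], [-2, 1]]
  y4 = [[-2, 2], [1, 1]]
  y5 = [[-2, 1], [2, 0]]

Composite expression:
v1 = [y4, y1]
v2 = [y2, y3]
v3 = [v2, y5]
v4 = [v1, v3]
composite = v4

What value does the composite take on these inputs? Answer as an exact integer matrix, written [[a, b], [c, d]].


[[-32, 32], [40, 32]]


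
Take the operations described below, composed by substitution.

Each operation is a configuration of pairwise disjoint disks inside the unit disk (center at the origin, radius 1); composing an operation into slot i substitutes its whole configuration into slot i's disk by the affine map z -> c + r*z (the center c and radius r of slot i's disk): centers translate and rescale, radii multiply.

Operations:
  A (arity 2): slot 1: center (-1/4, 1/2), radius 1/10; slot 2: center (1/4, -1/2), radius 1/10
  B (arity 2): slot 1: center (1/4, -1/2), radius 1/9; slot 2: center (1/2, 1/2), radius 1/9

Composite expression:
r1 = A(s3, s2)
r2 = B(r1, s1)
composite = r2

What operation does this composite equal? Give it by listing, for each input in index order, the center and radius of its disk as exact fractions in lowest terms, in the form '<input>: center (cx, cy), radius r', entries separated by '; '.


s1: center (1/2, 1/2), radius 1/9; s2: center (5/18, -5/9), radius 1/90; s3: center (2/9, -4/9), radius 1/90

Below B, radii multiply path by path; the s-disk centers shift.
input s3: applying the 2 nested substitutions gives center (2/9, -4/9), radius 1/90
input s2: applying the 2 nested substitutions gives center (5/18, -5/9), radius 1/90
input s1: applying the 1 nested substitution gives center (1/2, 1/2), radius 1/9


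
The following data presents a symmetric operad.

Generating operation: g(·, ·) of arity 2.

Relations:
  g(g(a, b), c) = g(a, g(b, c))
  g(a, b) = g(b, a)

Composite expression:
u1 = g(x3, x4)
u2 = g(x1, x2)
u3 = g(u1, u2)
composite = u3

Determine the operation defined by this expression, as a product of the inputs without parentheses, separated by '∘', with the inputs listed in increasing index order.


x1 ∘ x2 ∘ x3 ∘ x4


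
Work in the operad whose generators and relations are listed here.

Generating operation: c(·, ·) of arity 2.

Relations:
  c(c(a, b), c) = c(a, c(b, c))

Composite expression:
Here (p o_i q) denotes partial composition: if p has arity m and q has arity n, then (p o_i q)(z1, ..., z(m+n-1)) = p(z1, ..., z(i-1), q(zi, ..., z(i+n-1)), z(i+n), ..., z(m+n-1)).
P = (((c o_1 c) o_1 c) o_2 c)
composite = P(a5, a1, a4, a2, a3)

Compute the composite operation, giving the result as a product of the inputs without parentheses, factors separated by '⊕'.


Every regrouping of c is equal, so read the a-inputs in written order.
c(a1, a4) spells out as a1 ⊕ a4
c(a5, c(a1, a4)) spells out as a5 ⊕ a1 ⊕ a4
c(c(a5, c(a1, a4)), a2) spells out as a5 ⊕ a1 ⊕ a4 ⊕ a2
c(c(c(a5, c(a1, a4)), a2), a3) spells out as a5 ⊕ a1 ⊕ a4 ⊕ a2 ⊕ a3

a5 ⊕ a1 ⊕ a4 ⊕ a2 ⊕ a3


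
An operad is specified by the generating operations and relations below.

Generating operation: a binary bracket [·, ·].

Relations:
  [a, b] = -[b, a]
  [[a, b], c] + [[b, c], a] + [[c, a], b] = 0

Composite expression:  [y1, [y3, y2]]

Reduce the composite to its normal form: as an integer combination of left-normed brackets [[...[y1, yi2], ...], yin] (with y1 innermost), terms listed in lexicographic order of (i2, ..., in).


-[[y1, y2], y3] + [[y1, y3], y2]


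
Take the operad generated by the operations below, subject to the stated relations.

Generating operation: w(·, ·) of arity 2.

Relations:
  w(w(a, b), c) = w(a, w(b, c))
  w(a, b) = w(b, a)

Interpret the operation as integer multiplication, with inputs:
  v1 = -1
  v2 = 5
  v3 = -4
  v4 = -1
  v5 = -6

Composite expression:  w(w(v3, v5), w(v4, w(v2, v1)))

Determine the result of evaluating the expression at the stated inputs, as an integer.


120


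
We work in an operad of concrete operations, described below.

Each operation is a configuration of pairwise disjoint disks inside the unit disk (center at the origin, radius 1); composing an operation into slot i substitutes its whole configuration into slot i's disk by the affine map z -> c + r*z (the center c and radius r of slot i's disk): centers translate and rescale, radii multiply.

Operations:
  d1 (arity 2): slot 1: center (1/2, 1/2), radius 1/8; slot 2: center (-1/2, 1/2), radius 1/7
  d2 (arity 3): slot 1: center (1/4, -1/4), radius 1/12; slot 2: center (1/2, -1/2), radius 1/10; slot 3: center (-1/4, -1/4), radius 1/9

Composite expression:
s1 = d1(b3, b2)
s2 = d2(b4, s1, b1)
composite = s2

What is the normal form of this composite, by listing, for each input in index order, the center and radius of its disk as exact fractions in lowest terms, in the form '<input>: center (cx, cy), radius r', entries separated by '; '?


b1: center (-1/4, -1/4), radius 1/9; b2: center (9/20, -9/20), radius 1/70; b3: center (11/20, -9/20), radius 1/80; b4: center (1/4, -1/4), radius 1/12

Each b-disk chains the slot maps above it in d2; radii multiply.
input b4: composing its 1 substitution step yields center (1/4, -1/4), radius 1/12
input b3: composing its 2 substitution steps yields center (11/20, -9/20), radius 1/80
input b2: composing its 2 substitution steps yields center (9/20, -9/20), radius 1/70
input b1: composing its 1 substitution step yields center (-1/4, -1/4), radius 1/9


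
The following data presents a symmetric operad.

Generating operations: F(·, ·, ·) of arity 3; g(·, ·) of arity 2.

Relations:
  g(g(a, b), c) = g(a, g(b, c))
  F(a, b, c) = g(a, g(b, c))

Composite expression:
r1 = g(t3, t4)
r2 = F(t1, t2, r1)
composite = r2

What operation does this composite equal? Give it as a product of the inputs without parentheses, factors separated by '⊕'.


Key point: F is associative — brackets drop, the t-order remains.
g(t3, t4) spells out as t3 ⊕ t4
F(t1, t2, g(t3, t4)) spells out as t1 ⊕ t2 ⊕ t3 ⊕ t4

t1 ⊕ t2 ⊕ t3 ⊕ t4


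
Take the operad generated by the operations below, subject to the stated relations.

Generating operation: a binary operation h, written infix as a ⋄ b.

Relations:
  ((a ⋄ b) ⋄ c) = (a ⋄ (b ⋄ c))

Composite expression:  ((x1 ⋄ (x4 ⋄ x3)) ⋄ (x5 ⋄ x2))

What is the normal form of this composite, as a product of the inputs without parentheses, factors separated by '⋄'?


x1 ⋄ x4 ⋄ x3 ⋄ x5 ⋄ x2

Every regrouping of h is equal, so read the x-inputs in written order.
(x4 ⋄ x3) linearizes to x4 ⋄ x3
(x1 ⋄ (x4 ⋄ x3)) linearizes to x1 ⋄ x4 ⋄ x3
(x5 ⋄ x2) linearizes to x5 ⋄ x2
((x1 ⋄ (x4 ⋄ x3)) ⋄ (x5 ⋄ x2)) linearizes to x1 ⋄ x4 ⋄ x3 ⋄ x5 ⋄ x2


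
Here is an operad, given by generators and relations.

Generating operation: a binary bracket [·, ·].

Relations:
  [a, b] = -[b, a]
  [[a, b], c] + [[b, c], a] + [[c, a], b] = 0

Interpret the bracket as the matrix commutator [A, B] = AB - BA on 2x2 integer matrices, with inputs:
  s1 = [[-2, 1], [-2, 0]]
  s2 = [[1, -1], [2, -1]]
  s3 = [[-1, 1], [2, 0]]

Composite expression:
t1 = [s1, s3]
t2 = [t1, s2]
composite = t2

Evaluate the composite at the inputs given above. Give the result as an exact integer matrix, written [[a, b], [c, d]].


[[4, -6], [-4, -4]]

[s1, s3] = [[4, -1], [6, -4]]
[[s1, s3], s2] = [[4, -6], [-4, -4]]


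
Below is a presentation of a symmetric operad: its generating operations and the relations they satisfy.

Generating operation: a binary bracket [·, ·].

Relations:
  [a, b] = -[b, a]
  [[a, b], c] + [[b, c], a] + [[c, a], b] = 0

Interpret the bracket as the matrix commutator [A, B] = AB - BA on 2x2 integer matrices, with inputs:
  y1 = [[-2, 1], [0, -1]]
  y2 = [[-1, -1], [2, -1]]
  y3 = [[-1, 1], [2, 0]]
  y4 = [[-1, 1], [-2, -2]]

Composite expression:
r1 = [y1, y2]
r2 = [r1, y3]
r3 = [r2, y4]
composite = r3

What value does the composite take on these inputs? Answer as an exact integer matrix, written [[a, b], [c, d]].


[[0, -5], [-10, 0]]

[y1, y2] = [[2, 1], [2, -2]]
[[y1, y2], y3] = [[0, 5], [-10, 0]]
[[[y1, y2], y3], y4] = [[0, -5], [-10, 0]]


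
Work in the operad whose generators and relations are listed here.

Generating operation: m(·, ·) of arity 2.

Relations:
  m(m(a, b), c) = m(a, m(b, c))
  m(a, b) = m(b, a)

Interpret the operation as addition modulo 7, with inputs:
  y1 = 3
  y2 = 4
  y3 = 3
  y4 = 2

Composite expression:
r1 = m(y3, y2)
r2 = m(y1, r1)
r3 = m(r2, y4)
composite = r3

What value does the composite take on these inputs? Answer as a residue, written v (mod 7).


5 (mod 7)

m(y3, y2) = 0
m(y1, m(y3, y2)) = 3
m(m(y1, m(y3, y2)), y4) = 5


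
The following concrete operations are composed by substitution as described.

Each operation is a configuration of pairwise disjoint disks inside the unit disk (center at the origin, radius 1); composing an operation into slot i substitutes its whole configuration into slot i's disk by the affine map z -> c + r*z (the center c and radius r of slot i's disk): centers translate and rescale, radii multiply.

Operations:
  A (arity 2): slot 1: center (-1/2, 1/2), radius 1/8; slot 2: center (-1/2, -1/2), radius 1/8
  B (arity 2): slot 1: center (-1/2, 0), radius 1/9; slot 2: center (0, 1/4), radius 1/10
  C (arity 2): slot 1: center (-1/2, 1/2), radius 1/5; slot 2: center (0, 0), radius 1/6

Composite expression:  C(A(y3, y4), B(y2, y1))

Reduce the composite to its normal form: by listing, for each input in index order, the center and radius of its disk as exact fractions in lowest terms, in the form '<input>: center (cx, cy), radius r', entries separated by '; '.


y1: center (0, 1/24), radius 1/60; y2: center (-1/12, 0), radius 1/54; y3: center (-3/5, 3/5), radius 1/40; y4: center (-3/5, 2/5), radius 1/40


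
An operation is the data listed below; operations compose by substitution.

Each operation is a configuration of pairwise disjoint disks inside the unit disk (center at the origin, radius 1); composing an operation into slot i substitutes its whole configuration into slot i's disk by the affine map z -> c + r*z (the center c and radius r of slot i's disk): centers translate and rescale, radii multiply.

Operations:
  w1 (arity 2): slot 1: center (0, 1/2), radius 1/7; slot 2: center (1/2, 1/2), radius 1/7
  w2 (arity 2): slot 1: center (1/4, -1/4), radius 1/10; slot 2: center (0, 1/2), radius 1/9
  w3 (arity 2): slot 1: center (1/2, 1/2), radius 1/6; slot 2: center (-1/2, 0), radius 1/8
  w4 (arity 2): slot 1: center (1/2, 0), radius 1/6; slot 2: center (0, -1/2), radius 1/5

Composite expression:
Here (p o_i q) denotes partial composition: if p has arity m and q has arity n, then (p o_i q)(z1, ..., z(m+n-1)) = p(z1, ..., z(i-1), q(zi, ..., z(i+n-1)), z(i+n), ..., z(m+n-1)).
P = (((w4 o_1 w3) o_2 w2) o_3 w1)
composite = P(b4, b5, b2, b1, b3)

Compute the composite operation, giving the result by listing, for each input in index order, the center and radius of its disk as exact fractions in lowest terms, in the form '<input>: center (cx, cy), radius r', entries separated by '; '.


b1: center (361/864, 5/432), radius 1/3024; b2: center (5/12, 5/432), radius 1/3024; b3: center (0, -1/2), radius 1/5; b4: center (7/12, 1/12), radius 1/36; b5: center (27/64, -1/192), radius 1/480

Below w4, radii multiply path by path; the b-disk centers shift.
b4 passes through 2 substitutions, ending at center (7/12, 1/12), radius 1/36
b5 passes through 3 substitutions, ending at center (27/64, -1/192), radius 1/480
b2 passes through 4 substitutions, ending at center (5/12, 5/432), radius 1/3024
b1 passes through 4 substitutions, ending at center (361/864, 5/432), radius 1/3024
b3 passes through 1 substitution, ending at center (0, -1/2), radius 1/5


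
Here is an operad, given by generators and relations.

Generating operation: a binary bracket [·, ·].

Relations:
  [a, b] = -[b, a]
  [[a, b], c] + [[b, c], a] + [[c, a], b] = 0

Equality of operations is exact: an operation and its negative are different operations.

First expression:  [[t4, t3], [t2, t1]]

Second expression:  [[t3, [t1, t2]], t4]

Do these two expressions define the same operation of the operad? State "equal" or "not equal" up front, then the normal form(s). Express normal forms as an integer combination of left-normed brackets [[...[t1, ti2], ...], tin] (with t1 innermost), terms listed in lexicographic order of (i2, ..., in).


The first expression reduces to -[[[t1, t2], t3], t4] + [[[t1, t2], t4], t3]
The second expression reduces to -[[[t1, t2], t3], t4]
Distinct normal forms: not equal.

not equal: they reduce to -[[[t1, t2], t3], t4] + [[[t1, t2], t4], t3] and -[[[t1, t2], t3], t4]


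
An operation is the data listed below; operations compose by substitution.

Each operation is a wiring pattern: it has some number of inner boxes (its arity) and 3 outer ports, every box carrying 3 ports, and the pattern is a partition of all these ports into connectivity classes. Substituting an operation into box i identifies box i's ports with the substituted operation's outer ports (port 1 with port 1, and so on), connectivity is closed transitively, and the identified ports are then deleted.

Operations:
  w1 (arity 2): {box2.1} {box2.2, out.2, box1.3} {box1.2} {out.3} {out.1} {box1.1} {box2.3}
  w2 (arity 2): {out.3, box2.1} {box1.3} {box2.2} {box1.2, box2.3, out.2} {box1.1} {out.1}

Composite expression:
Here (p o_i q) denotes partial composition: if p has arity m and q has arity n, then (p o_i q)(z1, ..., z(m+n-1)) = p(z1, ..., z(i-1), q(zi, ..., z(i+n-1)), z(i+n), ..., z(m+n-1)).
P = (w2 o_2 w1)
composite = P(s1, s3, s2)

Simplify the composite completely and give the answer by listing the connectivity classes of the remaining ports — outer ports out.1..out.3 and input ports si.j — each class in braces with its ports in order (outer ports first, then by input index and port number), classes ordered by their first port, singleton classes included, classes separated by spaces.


{out.1} {out.2, s1.2} {out.3} {s1.1} {s1.3} {s2.1} {s2.2, s3.3} {s2.3} {s3.1} {s3.2}

Substituting into w2 glues patterns; closure does the rest.
through w1, on inputs (s3, s2): {out.1} {out.2, s2.2, s3.3} {out.3} {s2.1} {s2.3} {s3.1} {s3.2} (out.j = stage outer ports)
through w2, on inputs (s1, s3, s2): {out.1} {out.2, s1.2} {out.3} {s1.1} {s1.3} {s2.1} {s2.2, s3.3} {s2.3} {s3.1} {s3.2} (out.j = stage outer ports)


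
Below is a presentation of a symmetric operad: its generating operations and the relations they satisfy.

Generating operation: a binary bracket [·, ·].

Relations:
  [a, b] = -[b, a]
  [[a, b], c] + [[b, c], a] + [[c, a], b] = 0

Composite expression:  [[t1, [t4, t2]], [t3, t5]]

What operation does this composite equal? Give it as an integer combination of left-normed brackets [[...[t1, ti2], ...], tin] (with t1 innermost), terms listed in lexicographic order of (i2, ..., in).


-[[[[t1, t2], t4], t3], t5] + [[[[t1, t2], t4], t5], t3] + [[[[t1, t4], t2], t3], t5] - [[[[t1, t4], t2], t5], t3]


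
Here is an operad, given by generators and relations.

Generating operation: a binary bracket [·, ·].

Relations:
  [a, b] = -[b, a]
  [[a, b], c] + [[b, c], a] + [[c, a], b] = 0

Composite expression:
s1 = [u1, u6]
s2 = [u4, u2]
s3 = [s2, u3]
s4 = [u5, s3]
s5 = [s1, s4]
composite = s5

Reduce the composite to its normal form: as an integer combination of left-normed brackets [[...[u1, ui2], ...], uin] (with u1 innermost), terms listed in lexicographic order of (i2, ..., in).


[[[[[u1, u6], u2], u4], u3], u5] - [[[[[u1, u6], u3], u2], u4], u5] + [[[[[u1, u6], u3], u4], u2], u5] - [[[[[u1, u6], u4], u2], u3], u5] - [[[[[u1, u6], u5], u2], u4], u3] + [[[[[u1, u6], u5], u3], u2], u4] - [[[[[u1, u6], u5], u3], u4], u2] + [[[[[u1, u6], u5], u4], u2], u3]

Skip Jacobi rewriting: expand, keep u1-initial words, read off terms.
Composite bracket: [[u1, u6], [u5, [[u4, u2], u3]]]
Expanding via [a, b] = ab - ba: 32 signed words (2^5 = 32).
Words beginning with u1 determine it all:
  sign of u1u6u2u4u3u5 is +1, so it contributes +[[[[[u1, u6], u2], u4], u3], u5]
  sign of u1u6u3u2u4u5 is -1, so it contributes -[[[[[u1, u6], u3], u2], u4], u5]
  sign of u1u6u3u4u2u5 is +1, so it contributes +[[[[[u1, u6], u3], u4], u2], u5]
  sign of u1u6u4u2u3u5 is -1, so it contributes -[[[[[u1, u6], u4], u2], u3], u5]
  sign of u1u6u5u2u4u3 is -1, so it contributes -[[[[[u1, u6], u5], u2], u4], u3]
  sign of u1u6u5u3u2u4 is +1, so it contributes +[[[[[u1, u6], u5], u3], u2], u4]
  sign of u1u6u5u3u4u2 is -1, so it contributes -[[[[[u1, u6], u5], u3], u4], u2]
  sign of u1u6u5u4u2u3 is +1, so it contributes +[[[[[u1, u6], u5], u4], u2], u3]


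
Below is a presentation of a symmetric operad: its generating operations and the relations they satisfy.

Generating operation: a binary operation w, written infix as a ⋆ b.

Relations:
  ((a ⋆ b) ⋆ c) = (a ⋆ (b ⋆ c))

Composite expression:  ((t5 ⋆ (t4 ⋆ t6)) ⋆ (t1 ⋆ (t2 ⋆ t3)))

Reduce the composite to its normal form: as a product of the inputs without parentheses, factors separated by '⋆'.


t5 ⋆ t4 ⋆ t6 ⋆ t1 ⋆ t2 ⋆ t3

Under associativity of w, the answer is the t's in reading order.
(t4 ⋆ t6) collapses to t4 ⋆ t6
(t5 ⋆ (t4 ⋆ t6)) collapses to t5 ⋆ t4 ⋆ t6
(t2 ⋆ t3) collapses to t2 ⋆ t3
(t1 ⋆ (t2 ⋆ t3)) collapses to t1 ⋆ t2 ⋆ t3
((t5 ⋆ (t4 ⋆ t6)) ⋆ (t1 ⋆ (t2 ⋆ t3))) collapses to t5 ⋆ t4 ⋆ t6 ⋆ t1 ⋆ t2 ⋆ t3


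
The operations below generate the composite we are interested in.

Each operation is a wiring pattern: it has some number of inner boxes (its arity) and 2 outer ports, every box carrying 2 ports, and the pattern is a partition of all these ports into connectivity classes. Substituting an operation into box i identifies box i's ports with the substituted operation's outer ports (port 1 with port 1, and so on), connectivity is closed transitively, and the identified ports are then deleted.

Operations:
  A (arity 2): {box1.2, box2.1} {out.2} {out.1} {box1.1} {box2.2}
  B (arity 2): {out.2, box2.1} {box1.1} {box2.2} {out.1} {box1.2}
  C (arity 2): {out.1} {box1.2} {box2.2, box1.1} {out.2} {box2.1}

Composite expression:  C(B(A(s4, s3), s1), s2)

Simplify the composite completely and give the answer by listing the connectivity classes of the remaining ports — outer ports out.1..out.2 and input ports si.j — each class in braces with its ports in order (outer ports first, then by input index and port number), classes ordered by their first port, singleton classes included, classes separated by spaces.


{out.1} {out.2} {s1.1} {s1.2} {s2.1} {s2.2} {s3.1, s4.2} {s3.2} {s4.1}

Reachability decides: close wires over C-identified ports.
composing A on (s4, s3), with out.j its own outer ports: {out.1} {out.2} {s3.1, s4.2} {s3.2} {s4.1}
composing B on (s4, s3, s1), with out.j its own outer ports: {out.1} {out.2, s1.1} {s1.2} {s3.1, s4.2} {s3.2} {s4.1}
composing C on (s4, s3, s1, s2), with out.j its own outer ports: {out.1} {out.2} {s1.1} {s1.2} {s2.1} {s2.2} {s3.1, s4.2} {s3.2} {s4.1}


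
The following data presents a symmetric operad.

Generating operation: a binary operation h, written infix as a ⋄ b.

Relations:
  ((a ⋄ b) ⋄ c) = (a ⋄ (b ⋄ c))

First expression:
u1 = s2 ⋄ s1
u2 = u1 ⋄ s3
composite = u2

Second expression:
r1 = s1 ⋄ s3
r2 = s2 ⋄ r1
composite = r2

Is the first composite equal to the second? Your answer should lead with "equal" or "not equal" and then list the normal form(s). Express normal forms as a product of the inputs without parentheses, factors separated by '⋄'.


equal — both sides give s2 ⋄ s1 ⋄ s3

The first expression reduces to s2 ⋄ s1 ⋄ s3
The second expression reduces to s2 ⋄ s1 ⋄ s3
Both agree, so they are equal.


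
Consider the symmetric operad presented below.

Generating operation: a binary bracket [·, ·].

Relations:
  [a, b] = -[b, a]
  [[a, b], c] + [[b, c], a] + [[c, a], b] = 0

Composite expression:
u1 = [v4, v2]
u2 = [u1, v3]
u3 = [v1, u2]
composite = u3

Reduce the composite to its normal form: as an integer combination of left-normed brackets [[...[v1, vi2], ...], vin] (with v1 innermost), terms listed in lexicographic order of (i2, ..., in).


-[[[v1, v2], v4], v3] + [[[v1, v3], v2], v4] - [[[v1, v3], v4], v2] + [[[v1, v4], v2], v3]


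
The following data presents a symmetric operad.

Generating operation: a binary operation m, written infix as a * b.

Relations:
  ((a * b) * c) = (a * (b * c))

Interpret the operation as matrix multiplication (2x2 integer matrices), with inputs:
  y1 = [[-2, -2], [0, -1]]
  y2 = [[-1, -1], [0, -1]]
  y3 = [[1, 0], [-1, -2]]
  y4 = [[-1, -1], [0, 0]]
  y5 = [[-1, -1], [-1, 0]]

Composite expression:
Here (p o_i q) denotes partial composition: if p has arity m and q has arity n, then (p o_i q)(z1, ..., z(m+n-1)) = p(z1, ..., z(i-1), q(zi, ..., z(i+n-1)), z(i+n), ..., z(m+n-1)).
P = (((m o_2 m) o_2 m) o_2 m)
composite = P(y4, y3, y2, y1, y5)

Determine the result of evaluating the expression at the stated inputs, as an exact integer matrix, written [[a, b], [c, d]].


[[-2, 0], [0, 0]]

(y3 * y2) = [[-1, -1], [1, 3]]
((y3 * y2) * y1) = [[2, 3], [-2, -5]]
(((y3 * y2) * y1) * y5) = [[-5, -2], [7, 2]]
(y4 * (((y3 * y2) * y1) * y5)) = [[-2, 0], [0, 0]]


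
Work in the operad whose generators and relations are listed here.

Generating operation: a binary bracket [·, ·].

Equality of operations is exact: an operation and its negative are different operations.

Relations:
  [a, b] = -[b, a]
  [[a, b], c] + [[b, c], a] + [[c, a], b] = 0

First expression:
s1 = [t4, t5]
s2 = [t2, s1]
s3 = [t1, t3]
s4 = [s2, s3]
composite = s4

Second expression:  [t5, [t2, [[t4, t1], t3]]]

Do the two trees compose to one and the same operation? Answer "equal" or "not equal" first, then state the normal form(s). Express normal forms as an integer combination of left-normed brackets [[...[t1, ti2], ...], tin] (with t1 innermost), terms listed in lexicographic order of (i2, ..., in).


Normal form of the first expression: -[[[[t1, t3], t2], t4], t5] + [[[[t1, t3], t2], t5], t4] + [[[[t1, t3], t4], t5], t2] - [[[[t1, t3], t5], t4], t2]
Normal form of the second expression: -[[[[t1, t4], t3], t2], t5]
They disagree, so not equal.

not equal: they reduce to -[[[[t1, t3], t2], t4], t5] + [[[[t1, t3], t2], t5], t4] + [[[[t1, t3], t4], t5], t2] - [[[[t1, t3], t5], t4], t2] and -[[[[t1, t4], t3], t2], t5]


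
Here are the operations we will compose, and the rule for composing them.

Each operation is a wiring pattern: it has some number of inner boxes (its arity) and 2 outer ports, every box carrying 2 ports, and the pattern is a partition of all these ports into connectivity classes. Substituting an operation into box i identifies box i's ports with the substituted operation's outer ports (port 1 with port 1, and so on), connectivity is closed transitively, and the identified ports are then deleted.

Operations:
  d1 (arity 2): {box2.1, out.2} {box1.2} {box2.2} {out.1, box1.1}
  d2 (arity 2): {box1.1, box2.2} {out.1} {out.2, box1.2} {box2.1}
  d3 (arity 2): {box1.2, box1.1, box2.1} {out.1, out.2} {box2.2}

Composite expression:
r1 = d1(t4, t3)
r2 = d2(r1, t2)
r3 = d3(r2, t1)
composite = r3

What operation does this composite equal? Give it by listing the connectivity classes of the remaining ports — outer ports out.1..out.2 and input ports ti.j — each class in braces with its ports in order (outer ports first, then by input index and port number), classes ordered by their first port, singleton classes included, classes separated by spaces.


{out.1, out.2} {t1.1, t3.1} {t1.2} {t2.1} {t2.2, t4.1} {t3.2} {t4.2}

After gluing at d3, chains via deleted ports link the t-ports.
through d1, on inputs (t4, t3): {out.1, t4.1} {out.2, t3.1} {t3.2} {t4.2} (out.j = stage outer ports)
through d2, on inputs (t4, t3, t2): {out.1} {out.2, t3.1} {t2.1} {t2.2, t4.1} {t3.2} {t4.2} (out.j = stage outer ports)
through d3, on inputs (t4, t3, t2, t1): {out.1, out.2} {t1.1, t3.1} {t1.2} {t2.1} {t2.2, t4.1} {t3.2} {t4.2} (out.j = stage outer ports)


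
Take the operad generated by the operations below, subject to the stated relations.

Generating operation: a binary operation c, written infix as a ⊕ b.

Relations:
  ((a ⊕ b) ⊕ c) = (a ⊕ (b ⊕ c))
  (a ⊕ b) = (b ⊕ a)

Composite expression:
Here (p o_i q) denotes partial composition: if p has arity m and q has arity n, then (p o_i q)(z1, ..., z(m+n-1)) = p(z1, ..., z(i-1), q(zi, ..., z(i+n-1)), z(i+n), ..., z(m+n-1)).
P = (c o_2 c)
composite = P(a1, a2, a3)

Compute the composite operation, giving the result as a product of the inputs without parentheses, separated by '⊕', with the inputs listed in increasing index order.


With c associative and commutative, the a-input set is all that matters.
(a2 ⊕ a3) reduces to a2 ⊕ a3
(a1 ⊕ (a2 ⊕ a3)) reduces to a1 ⊕ a2 ⊕ a3
sorting the factors by input index: a1 ⊕ a2 ⊕ a3

a1 ⊕ a2 ⊕ a3


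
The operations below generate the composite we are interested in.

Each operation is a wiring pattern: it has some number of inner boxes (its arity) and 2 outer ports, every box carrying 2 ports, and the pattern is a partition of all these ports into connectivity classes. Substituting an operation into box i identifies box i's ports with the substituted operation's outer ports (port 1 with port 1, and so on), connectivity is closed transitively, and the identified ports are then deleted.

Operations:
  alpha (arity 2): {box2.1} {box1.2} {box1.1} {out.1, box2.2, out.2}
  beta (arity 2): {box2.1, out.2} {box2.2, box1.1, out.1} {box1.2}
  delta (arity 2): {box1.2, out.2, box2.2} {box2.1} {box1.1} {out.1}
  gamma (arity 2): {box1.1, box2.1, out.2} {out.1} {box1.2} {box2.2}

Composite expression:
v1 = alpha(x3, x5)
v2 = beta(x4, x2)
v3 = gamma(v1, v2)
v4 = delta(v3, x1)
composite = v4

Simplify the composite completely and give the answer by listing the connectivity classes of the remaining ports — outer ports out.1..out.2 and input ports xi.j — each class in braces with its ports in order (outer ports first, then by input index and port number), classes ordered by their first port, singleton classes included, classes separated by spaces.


{out.1} {out.2, x1.2, x2.2, x4.1, x5.2} {x1.1} {x2.1} {x3.1} {x3.2} {x4.2} {x5.1}

Connectivity passes through glued delta-boundaries; trace each wire chain.
through alpha, on inputs (x3, x5): {out.1, out.2, x5.2} {x3.1} {x3.2} {x5.1} (out.j = stage outer ports)
through beta, on inputs (x4, x2): {out.1, x2.2, x4.1} {out.2, x2.1} {x4.2} (out.j = stage outer ports)
through gamma, on inputs (x3, x5, x4, x2): {out.1} {out.2, x2.2, x4.1, x5.2} {x2.1} {x3.1} {x3.2} {x4.2} {x5.1} (out.j = stage outer ports)
through delta, on inputs (x3, x5, x4, x2, x1): {out.1} {out.2, x1.2, x2.2, x4.1, x5.2} {x1.1} {x2.1} {x3.1} {x3.2} {x4.2} {x5.1} (out.j = stage outer ports)


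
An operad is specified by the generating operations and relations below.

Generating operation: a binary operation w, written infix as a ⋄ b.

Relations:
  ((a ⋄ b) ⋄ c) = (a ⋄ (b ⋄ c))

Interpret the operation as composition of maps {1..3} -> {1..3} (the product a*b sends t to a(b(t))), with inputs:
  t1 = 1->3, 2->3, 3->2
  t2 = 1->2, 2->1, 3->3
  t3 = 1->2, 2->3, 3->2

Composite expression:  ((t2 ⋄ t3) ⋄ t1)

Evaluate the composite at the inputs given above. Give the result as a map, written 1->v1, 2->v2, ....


(t2 ⋄ t3) = 1->1, 2->3, 3->1
((t2 ⋄ t3) ⋄ t1) = 1->1, 2->1, 3->3

1->1, 2->1, 3->3


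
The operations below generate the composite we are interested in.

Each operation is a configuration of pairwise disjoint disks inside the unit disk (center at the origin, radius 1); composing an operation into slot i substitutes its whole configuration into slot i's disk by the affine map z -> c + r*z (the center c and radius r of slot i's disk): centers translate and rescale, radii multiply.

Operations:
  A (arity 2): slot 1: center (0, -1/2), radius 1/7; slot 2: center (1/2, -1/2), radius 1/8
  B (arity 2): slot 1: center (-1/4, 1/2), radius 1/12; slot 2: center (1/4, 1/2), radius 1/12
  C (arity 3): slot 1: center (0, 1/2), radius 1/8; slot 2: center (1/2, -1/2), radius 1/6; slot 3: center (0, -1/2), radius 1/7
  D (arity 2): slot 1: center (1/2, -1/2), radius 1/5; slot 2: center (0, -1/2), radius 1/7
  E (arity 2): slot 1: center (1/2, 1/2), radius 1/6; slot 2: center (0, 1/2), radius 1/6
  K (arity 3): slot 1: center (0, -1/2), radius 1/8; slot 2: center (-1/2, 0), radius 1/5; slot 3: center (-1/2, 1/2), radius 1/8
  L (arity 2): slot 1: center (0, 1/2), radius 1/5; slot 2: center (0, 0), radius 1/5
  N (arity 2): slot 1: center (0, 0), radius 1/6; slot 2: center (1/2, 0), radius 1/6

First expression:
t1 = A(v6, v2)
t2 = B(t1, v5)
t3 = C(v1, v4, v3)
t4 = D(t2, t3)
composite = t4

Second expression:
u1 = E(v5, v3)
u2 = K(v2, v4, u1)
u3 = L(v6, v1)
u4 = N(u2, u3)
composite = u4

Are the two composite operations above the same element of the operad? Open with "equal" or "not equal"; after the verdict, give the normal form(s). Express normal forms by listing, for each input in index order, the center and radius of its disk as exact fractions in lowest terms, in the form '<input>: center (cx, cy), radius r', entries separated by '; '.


not equal; the first gives v1: center (0, -3/7), radius 1/56; v2: center (11/24, -49/120), radius 1/480; v3: center (0, -4/7), radius 1/49; v4: center (1/14, -4/7), radius 1/42; v5: center (11/20, -2/5), radius 1/60; v6: center (9/20, -49/120), radius 1/420 and the second v1: center (1/2, 0), radius 1/30; v2: center (0, -1/12), radius 1/48; v3: center (-1/12, 3/32), radius 1/288; v4: center (-1/12, 0), radius 1/30; v5: center (-7/96, 3/32), radius 1/288; v6: center (1/2, 1/12), radius 1/30

Normal form of the first expression: v1: center (0, -3/7), radius 1/56; v2: center (11/24, -49/120), radius 1/480; v3: center (0, -4/7), radius 1/49; v4: center (1/14, -4/7), radius 1/42; v5: center (11/20, -2/5), radius 1/60; v6: center (9/20, -49/120), radius 1/420
Normal form of the second expression: v1: center (1/2, 0), radius 1/30; v2: center (0, -1/12), radius 1/48; v3: center (-1/12, 3/32), radius 1/288; v4: center (-1/12, 0), radius 1/30; v5: center (-7/96, 3/32), radius 1/288; v6: center (1/2, 1/12), radius 1/30
No match — not equal.


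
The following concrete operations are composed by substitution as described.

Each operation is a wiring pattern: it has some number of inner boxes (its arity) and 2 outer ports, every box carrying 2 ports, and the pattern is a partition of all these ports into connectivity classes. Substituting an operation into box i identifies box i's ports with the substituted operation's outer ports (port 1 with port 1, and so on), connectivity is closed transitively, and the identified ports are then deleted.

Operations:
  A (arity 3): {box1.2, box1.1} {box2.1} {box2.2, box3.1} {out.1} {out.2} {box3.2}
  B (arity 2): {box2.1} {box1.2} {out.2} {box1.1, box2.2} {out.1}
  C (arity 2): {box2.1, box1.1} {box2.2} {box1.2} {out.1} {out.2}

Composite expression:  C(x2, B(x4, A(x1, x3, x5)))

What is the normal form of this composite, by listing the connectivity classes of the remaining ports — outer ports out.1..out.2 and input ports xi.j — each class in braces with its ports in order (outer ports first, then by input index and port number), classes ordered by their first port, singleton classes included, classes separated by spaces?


Treat the ports identified at C as solder joints: merge, then drop.
after A, the pattern on (x1, x3, x5) reads {out.1} {out.2} {x1.1, x1.2} {x3.1} {x3.2, x5.1} {x5.2} (out.j = its outer ports)
after B, the pattern on (x4, x1, x3, x5) reads {out.1} {out.2} {x1.1, x1.2} {x3.1} {x3.2, x5.1} {x4.1} {x4.2} {x5.2} (out.j = its outer ports)
after C, the pattern on (x2, x4, x1, x3, x5) reads {out.1} {out.2} {x1.1, x1.2} {x2.1} {x2.2} {x3.1} {x3.2, x5.1} {x4.1} {x4.2} {x5.2} (out.j = its outer ports)

{out.1} {out.2} {x1.1, x1.2} {x2.1} {x2.2} {x3.1} {x3.2, x5.1} {x4.1} {x4.2} {x5.2}
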